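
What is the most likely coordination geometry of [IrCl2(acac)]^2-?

Each chloride is −1; each acetylacetonate is −1; balancing the −2 overall charge requires Ir(I).
Ir sits in group 9, so the d-electron count is 9 − 1 = 8.
Counting donor atoms: 2×chloride (monodentate) → 2 donors; 1×acetylacetonate (bidentate) → 2 donors. Coordination number = 4.
A 5d d⁸ ion has a large crystal-field splitting; square planar leaves the high-energy d_{x²−y²} orbital empty and maximises CFSE.

square planar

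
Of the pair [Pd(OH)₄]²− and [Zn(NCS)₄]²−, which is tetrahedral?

For [Pd(OH)₄]²−: Ligand charges: each hydroxide is −1. With an overall charge of −2 the palladium centre must be in the +2 oxidation state. Pd sits in group 10, so the d-electron count is 10 − 2 = 8. A 4d d⁸ ion has a large crystal-field splitting; square planar leaves the high-energy d_{x²−y²} orbital empty and maximises CFSE. → square planar.
For [Zn(NCS)₄]²−: Summing ligand charges against the −2 overall charge gives an oxidation state of +2 for zinc. Zinc is a group-12 element; Zn(II) is therefore d¹⁰. A d¹⁰ ion has no crystal-field stabilisation preference between square planar and tetrahedral, so four ligands adopt the sterically favoured tetrahedral geometry. → tetrahedral.

[Zn(NCS)₄]²−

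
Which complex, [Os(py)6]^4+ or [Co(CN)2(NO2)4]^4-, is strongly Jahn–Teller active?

[Co(CN)2(NO2)4]^4-

[Os(py)6]^4+: Ligand charges: pyridine is neutral. With an overall charge of +4 the osmium centre must be in the +4 oxidation state. Osmium is a group-8 element; Os(IV) is therefore d⁴. A 5d ion has a large Δₒ and is invariably low-spin. The d⁴ configuration leaves the e_g set evenly filled (or empty) — no strong Jahn–Teller driving force.
[Co(CN)2(NO2)4]^4-: Each cyanide is −1; each nitro (N-bound nitrite) is −1; balancing the −4 overall charge requires Co(II). Co sits in group 9, so the d-electron count is 9 − 2 = 7. Cyanide and nitro (N-bound nitrite) are strong-field ligands (high in the spectrochemical series) for a first-row metal, so the complex is low-spin. The t₂g⁶e_g¹ (low-spin) configuration has an unevenly filled e_g set; the Jahn–Teller theorem predicts a tetragonal distortion (typically axial elongation) to lift the degeneracy.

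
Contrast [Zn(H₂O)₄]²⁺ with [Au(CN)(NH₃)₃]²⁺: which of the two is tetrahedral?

[Zn(H₂O)₄]²⁺

For [Zn(H₂O)₄]²⁺: Ligand charges: water is neutral. With an overall charge of +2 the zinc centre must be in the +2 oxidation state. Zn sits in group 12, so the d-electron count is 12 − 2 = 10. A d¹⁰ ion has no crystal-field stabilisation preference between square planar and tetrahedral, so four ligands adopt the sterically favoured tetrahedral geometry. → tetrahedral.
For [Au(CN)(NH₃)₃]²⁺: Each cyanide is −1; ammonia is neutral; balancing the +2 overall charge requires Au(III). Au sits in group 11, so the d-electron count is 11 − 3 = 8. A 5d d⁸ ion has a large crystal-field splitting; square planar leaves the high-energy d_{x²−y²} orbital empty and maximises CFSE. → square planar.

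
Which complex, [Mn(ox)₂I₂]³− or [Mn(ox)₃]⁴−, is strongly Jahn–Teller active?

[Mn(ox)₂I₂]³−: Each oxalate is −2; each iodide is −1; balancing the −3 overall charge requires Mn(III). Manganese is a group-7 element; Mn(III) is therefore d⁴. Iodide and oxalate are weak-field ligands for a first-row metal, so the complex is high-spin. The t₂g³e_g¹ (high-spin) configuration has an unevenly filled e_g set; the Jahn–Teller theorem predicts a tetragonal distortion (typically axial elongation) to lift the degeneracy.
[Mn(ox)₃]⁴−: Ligand charges: each oxalate is −2. With an overall charge of −4 the manganese centre must be in the +2 oxidation state. Group 7 minus oxidation state 2 gives a d⁵ configuration. Oxalate is a weak-field ligand for a first-row metal, so the complex is high-spin. The d⁵ configuration leaves the e_g set evenly filled (or empty) — no strong Jahn–Teller driving force.

[Mn(ox)₂I₂]³−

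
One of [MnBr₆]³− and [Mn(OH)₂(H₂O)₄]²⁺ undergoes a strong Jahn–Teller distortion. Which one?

[MnBr₆]³−: Ligand charges: each bromide is −1. With an overall charge of −3 the manganese centre must be in the +3 oxidation state. Group 7 minus oxidation state 3 gives a d⁴ configuration. Bromide is a weak-field ligand for a first-row metal, so the complex is high-spin. The t₂g³e_g¹ (high-spin) configuration has an unevenly filled e_g set; the Jahn–Teller theorem predicts a tetragonal distortion (typically axial elongation) to lift the degeneracy.
[Mn(OH)₂(H₂O)₄]²⁺: Summing ligand charges against the +2 overall charge gives an oxidation state of +4 for manganese. Mn sits in group 7, so the d-electron count is 7 − 4 = 3. The d³ configuration leaves the e_g set evenly filled (or empty) — no strong Jahn–Teller driving force.

[MnBr₆]³−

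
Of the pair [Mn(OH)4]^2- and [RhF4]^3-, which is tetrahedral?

[Mn(OH)4]^2-

For [Mn(OH)4]^2-: Each hydroxide is −1; balancing the −2 overall charge requires Mn(II). Mn sits in group 7, so the d-electron count is 7 − 2 = 5. A high-spin d⁵ ion has zero CFSE in either geometry, so four ligands adopt the sterically favoured tetrahedral geometry. → tetrahedral.
For [RhF4]^3-: Summing ligand charges against the −3 overall charge gives an oxidation state of +1 for rhodium. Group 9 minus oxidation state 1 gives a d⁸ configuration. A 4d d⁸ ion has a large crystal-field splitting; square planar leaves the high-energy d_{x²−y²} orbital empty and maximises CFSE. → square planar.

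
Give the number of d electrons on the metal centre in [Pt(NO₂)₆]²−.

Ligand charges: each nitro (N-bound nitrite) is −1. With an overall charge of −2 the platinum centre must be in the +4 oxidation state.
Group 10 minus oxidation state 4 gives a d⁶ configuration.

d⁶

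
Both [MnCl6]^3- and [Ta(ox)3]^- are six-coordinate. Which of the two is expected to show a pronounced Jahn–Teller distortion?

[MnCl6]^3-

[MnCl6]^3-: Summing ligand charges against the −3 overall charge gives an oxidation state of +3 for manganese. Manganese is a group-7 element; Mn(III) is therefore d⁴. Chloride is a weak-field ligand for a first-row metal, so the complex is high-spin. The t₂g³e_g¹ (high-spin) configuration has an unevenly filled e_g set; the Jahn–Teller theorem predicts a tetragonal distortion (typically axial elongation) to lift the degeneracy.
[Ta(ox)3]^-: Summing ligand charges against the −1 overall charge gives an oxidation state of +5 for tantalum. Tantalum is a group-5 element; Ta(V) is therefore d⁰. The d⁰ configuration leaves the e_g set evenly filled (or empty) — no strong Jahn–Teller driving force.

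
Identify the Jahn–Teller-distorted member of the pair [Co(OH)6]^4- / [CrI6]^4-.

[Co(OH)6]^4-: Summing ligand charges against the −4 overall charge gives an oxidation state of +2 for cobalt. Co sits in group 9, so the d-electron count is 9 − 2 = 7. Hydroxide is a weak-field ligand for a first-row metal, so the complex is high-spin. The d⁷ configuration leaves the e_g set evenly filled (or empty) — no strong Jahn–Teller driving force.
[CrI6]^4-: Each iodide is −1; balancing the −4 overall charge requires Cr(II). Group 6 minus oxidation state 2 gives a d⁴ configuration. Iodide is a weak-field ligand for a first-row metal, so the complex is high-spin. The t₂g³e_g¹ (high-spin) configuration has an unevenly filled e_g set; the Jahn–Teller theorem predicts a tetragonal distortion (typically axial elongation) to lift the degeneracy.

[CrI6]^4-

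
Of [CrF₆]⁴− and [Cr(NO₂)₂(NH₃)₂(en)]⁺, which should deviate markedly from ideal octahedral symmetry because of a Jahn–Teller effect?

[CrF₆]⁴−

[CrF₆]⁴−: Ligand charges: each fluoride is −1. With an overall charge of −4 the chromium centre must be in the +2 oxidation state. Group 6 minus oxidation state 2 gives a d⁴ configuration. Fluoride is a weak-field ligand for a first-row metal, so the complex is high-spin. The t₂g³e_g¹ (high-spin) configuration has an unevenly filled e_g set; the Jahn–Teller theorem predicts a tetragonal distortion (typically axial elongation) to lift the degeneracy.
[Cr(NO₂)₂(NH₃)₂(en)]⁺: Each nitro (N-bound nitrite) is −1; ammonia is neutral; ethylenediamine is neutral; balancing the +1 overall charge requires Cr(III). Cr sits in group 6, so the d-electron count is 6 − 3 = 3. The d³ configuration leaves the e_g set evenly filled (or empty) — no strong Jahn–Teller driving force.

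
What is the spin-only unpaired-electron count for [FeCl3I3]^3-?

5

Each chloride is −1; each iodide is −1; balancing the −3 overall charge requires Fe(III).
Fe sits in group 8, so the d-electron count is 8 − 3 = 5.
The spin state decides the count: Chloride and iodide are weak-field ligands for a first-row metal, so the complex is high-spin.
An octahedral high-spin d⁵ ion is t₂g³e_g², giving 5 unpaired electrons.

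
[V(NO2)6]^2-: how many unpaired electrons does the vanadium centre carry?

Each nitro (N-bound nitrite) is −1; balancing the −2 overall charge requires V(IV).
V sits in group 5, so the d-electron count is 5 − 4 = 1.
In an octahedral field the d¹ configuration is t₂g¹e_g⁰ (only one arrangement possible), giving 1 unpaired electron.

1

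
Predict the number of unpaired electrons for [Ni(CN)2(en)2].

2 unpaired electrons

Each cyanide is −1; ethylenediamine is neutral; balancing the 0 overall charge requires Ni(II).
Ni sits in group 10, so the d-electron count is 10 − 2 = 8.
Counting donor atoms: 2×cyanide (monodentate) → 2 donors; 2×ethylenediamine (bidentate) → 4 donors. Coordination number = 6.
In an octahedral field the d⁸ configuration is t₂g⁶e_g² (only one arrangement possible), giving 2 unpaired electrons.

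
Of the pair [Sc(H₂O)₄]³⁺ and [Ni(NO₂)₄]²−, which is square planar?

For [Sc(H₂O)₄]³⁺: Ligand charges: water is neutral. With an overall charge of +3 the scandium centre must be in the +3 oxidation state. Sc sits in group 3, so the d-electron count is 3 − 3 = 0. A d⁰ ion has no crystal-field stabilisation preference between square planar and tetrahedral, so four ligands adopt the sterically favoured tetrahedral geometry. → tetrahedral.
For [Ni(NO₂)₄]²−: Summing ligand charges against the −2 overall charge gives an oxidation state of +2 for nickel. Ni sits in group 10, so the d-electron count is 10 − 2 = 8. Nitro (N-bound nitrite) is a strong-field ligand (high in the spectrochemical series). A 3d d⁸ ion with strong-field ligands gains enough CFSE to favour square planar over tetrahedral. → square planar.

[Ni(NO₂)₄]²−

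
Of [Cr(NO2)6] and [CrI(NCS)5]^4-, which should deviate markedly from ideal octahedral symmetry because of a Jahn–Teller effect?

[Cr(NO2)6]: Each nitro (N-bound nitrite) is −1; balancing the 0 overall charge requires Cr(VI). Chromium is a group-6 element; Cr(VI) is therefore d⁰. The d⁰ configuration leaves the e_g set evenly filled (or empty) — no strong Jahn–Teller driving force.
[CrI(NCS)5]^4-: Each iodide is −1; each isothiocyanate is −1; balancing the −4 overall charge requires Cr(II). Group 6 minus oxidation state 2 gives a d⁴ configuration. Iodide and isothiocyanate are weak-field ligands for a first-row metal, so the complex is high-spin. The t₂g³e_g¹ (high-spin) configuration has an unevenly filled e_g set; the Jahn–Teller theorem predicts a tetragonal distortion (typically axial elongation) to lift the degeneracy.

[CrI(NCS)5]^4-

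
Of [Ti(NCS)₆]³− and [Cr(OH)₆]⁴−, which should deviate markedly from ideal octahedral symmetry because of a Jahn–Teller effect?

[Cr(OH)₆]⁴−

[Ti(NCS)₆]³−: Each isothiocyanate is −1; balancing the −3 overall charge requires Ti(III). Ti sits in group 4, so the d-electron count is 4 − 3 = 1. The d¹ configuration leaves the e_g set evenly filled (or empty) — no strong Jahn–Teller driving force.
[Cr(OH)₆]⁴−: Each hydroxide is −1; balancing the −4 overall charge requires Cr(II). Chromium is a group-6 element; Cr(II) is therefore d⁴. Hydroxide is a weak-field ligand for a first-row metal, so the complex is high-spin. The t₂g³e_g¹ (high-spin) configuration has an unevenly filled e_g set; the Jahn–Teller theorem predicts a tetragonal distortion (typically axial elongation) to lift the degeneracy.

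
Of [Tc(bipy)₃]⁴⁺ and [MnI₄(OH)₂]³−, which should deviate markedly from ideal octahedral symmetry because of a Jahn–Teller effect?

[MnI₄(OH)₂]³−

[Tc(bipy)₃]⁴⁺: Ligand charges: 2,2′-bipyridine is neutral. With an overall charge of +4 the technetium centre must be in the +4 oxidation state. Technetium is a group-7 element; Tc(IV) is therefore d³. The d³ configuration leaves the e_g set evenly filled (or empty) — no strong Jahn–Teller driving force.
[MnI₄(OH)₂]³−: Each iodide is −1; each hydroxide is −1; balancing the −3 overall charge requires Mn(III). Group 7 minus oxidation state 3 gives a d⁴ configuration. Hydroxide and iodide are weak-field ligands for a first-row metal, so the complex is high-spin. The t₂g³e_g¹ (high-spin) configuration has an unevenly filled e_g set; the Jahn–Teller theorem predicts a tetragonal distortion (typically axial elongation) to lift the degeneracy.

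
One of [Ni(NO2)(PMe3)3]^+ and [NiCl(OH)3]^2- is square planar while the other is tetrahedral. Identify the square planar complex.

[Ni(NO2)(PMe3)3]^+

For [Ni(NO2)(PMe3)3]^+: Each nitro (N-bound nitrite) is −1; trimethylphosphine is neutral; balancing the +1 overall charge requires Ni(II). Ni sits in group 10, so the d-electron count is 10 − 2 = 8. Nitro (N-bound nitrite) and trimethylphosphine are strong-field ligands (high in the spectrochemical series). A 3d d⁸ ion with strong-field ligands gains enough CFSE to favour square planar over tetrahedral. → square planar.
For [NiCl(OH)3]^2-: Ligand charges: each chloride is −1; each hydroxide is −1. With an overall charge of −2 the nickel centre must be in the +2 oxidation state. Group 10 minus oxidation state 2 gives a d⁸ configuration. Chloride and hydroxide are weak-field ligands. With weak-field ligands the CFSE gain from square planar is small, so a 3d d⁸ ion takes the sterically preferred tetrahedral geometry. → tetrahedral.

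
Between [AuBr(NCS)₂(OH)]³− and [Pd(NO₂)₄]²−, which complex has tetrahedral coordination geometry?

For [AuBr(NCS)₂(OH)]³−: Summing ligand charges against the −3 overall charge gives an oxidation state of +1 for gold. Au sits in group 11, so the d-electron count is 11 − 1 = 10. A d¹⁰ ion has no crystal-field stabilisation preference between square planar and tetrahedral, so four ligands adopt the sterically favoured tetrahedral geometry. → tetrahedral.
For [Pd(NO₂)₄]²−: Summing ligand charges against the −2 overall charge gives an oxidation state of +2 for palladium. Pd sits in group 10, so the d-electron count is 10 − 2 = 8. A 4d d⁸ ion has a large crystal-field splitting; square planar leaves the high-energy d_{x²−y²} orbital empty and maximises CFSE. → square planar.

[AuBr(NCS)₂(OH)]³−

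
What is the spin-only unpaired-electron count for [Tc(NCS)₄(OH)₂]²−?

3 unpaired electrons

Ligand charges: each isothiocyanate is −1; each hydroxide is −1. With an overall charge of −2 the technetium centre must be in the +4 oxidation state.
Tc sits in group 7, so the d-electron count is 7 − 4 = 3.
In an octahedral field the d³ configuration is t₂g³e_g⁰ (only one arrangement possible), giving 3 unpaired electrons.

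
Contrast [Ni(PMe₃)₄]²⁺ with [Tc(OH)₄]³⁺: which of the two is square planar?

[Ni(PMe₃)₄]²⁺

For [Ni(PMe₃)₄]²⁺: Ligand charges: trimethylphosphine is neutral. With an overall charge of +2 the nickel centre must be in the +2 oxidation state. Ni sits in group 10, so the d-electron count is 10 − 2 = 8. Trimethylphosphine is a strong-field ligand (high in the spectrochemical series). A 3d d⁸ ion with strong-field ligands gains enough CFSE to favour square planar over tetrahedral. → square planar.
For [Tc(OH)₄]³⁺: Summing ligand charges against the +3 overall charge gives an oxidation state of +7 for technetium. Technetium is a group-7 element; Tc(VII) is therefore d⁰. A d⁰ ion has no crystal-field stabilisation preference between square planar and tetrahedral, so four ligands adopt the sterically favoured tetrahedral geometry. → tetrahedral.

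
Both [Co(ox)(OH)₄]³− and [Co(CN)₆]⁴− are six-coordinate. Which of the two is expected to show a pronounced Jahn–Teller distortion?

[Co(ox)(OH)₄]³−: Ligand charges: each oxalate is −2; each hydroxide is −1. With an overall charge of −3 the cobalt centre must be in the +3 oxidation state. Group 9 minus oxidation state 3 gives a d⁶ configuration. Co(III) has an exceptionally large octahedral splitting and is low-spin with essentially every ligand except fluoride. The d⁶ configuration leaves the e_g set evenly filled (or empty) — no strong Jahn–Teller driving force.
[Co(CN)₆]⁴−: Ligand charges: each cyanide is −1. With an overall charge of −4 the cobalt centre must be in the +2 oxidation state. Co sits in group 9, so the d-electron count is 9 − 2 = 7. Cyanide is a strong-field ligand (high in the spectrochemical series) for a first-row metal, so the complex is low-spin. The t₂g⁶e_g¹ (low-spin) configuration has an unevenly filled e_g set; the Jahn–Teller theorem predicts a tetragonal distortion (typically axial elongation) to lift the degeneracy.

[Co(CN)₆]⁴−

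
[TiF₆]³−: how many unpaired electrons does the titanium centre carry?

1 unpaired electron

Summing ligand charges against the −3 overall charge gives an oxidation state of +3 for titanium.
Group 4 minus oxidation state 3 gives a d¹ configuration.
In an octahedral field the d¹ configuration is t₂g¹e_g⁰ (only one arrangement possible), giving 1 unpaired electron.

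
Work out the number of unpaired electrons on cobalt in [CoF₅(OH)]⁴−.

Ligand charges: each fluoride is −1; each hydroxide is −1. With an overall charge of −4 the cobalt centre must be in the +2 oxidation state.
Cobalt is a group-9 element; Co(II) is therefore d⁷.
The spin state decides the count: Fluoride and hydroxide are weak-field ligands for a first-row metal, so the complex is high-spin.
An octahedral high-spin d⁷ ion is t₂g⁵e_g², giving 3 unpaired electrons.

3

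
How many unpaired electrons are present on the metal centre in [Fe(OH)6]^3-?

Ligand charges: each hydroxide is −1. With an overall charge of −3 the iron centre must be in the +3 oxidation state.
Group 8 minus oxidation state 3 gives a d⁵ configuration.
The spin state decides the count: Hydroxide is a weak-field ligand for a first-row metal, so the complex is high-spin.
An octahedral high-spin d⁵ ion is t₂g³e_g², giving 5 unpaired electrons.

5 unpaired electrons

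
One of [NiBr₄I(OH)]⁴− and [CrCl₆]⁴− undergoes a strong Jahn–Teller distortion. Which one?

[NiBr₄I(OH)]⁴−: Each bromide is −1; each iodide is −1; each hydroxide is −1; balancing the −4 overall charge requires Ni(II). Ni sits in group 10, so the d-electron count is 10 − 2 = 8. The d⁸ configuration leaves the e_g set evenly filled (or empty) — no strong Jahn–Teller driving force.
[CrCl₆]⁴−: Summing ligand charges against the −4 overall charge gives an oxidation state of +2 for chromium. Chromium is a group-6 element; Cr(II) is therefore d⁴. Chloride is a weak-field ligand for a first-row metal, so the complex is high-spin. The t₂g³e_g¹ (high-spin) configuration has an unevenly filled e_g set; the Jahn–Teller theorem predicts a tetragonal distortion (typically axial elongation) to lift the degeneracy.

[CrCl₆]⁴−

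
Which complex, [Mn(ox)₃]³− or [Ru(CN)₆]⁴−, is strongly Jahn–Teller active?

[Mn(ox)₃]³−: Ligand charges: each oxalate is −2. With an overall charge of −3 the manganese centre must be in the +3 oxidation state. Group 7 minus oxidation state 3 gives a d⁴ configuration. Oxalate is a weak-field ligand for a first-row metal, so the complex is high-spin. The t₂g³e_g¹ (high-spin) configuration has an unevenly filled e_g set; the Jahn–Teller theorem predicts a tetragonal distortion (typically axial elongation) to lift the degeneracy.
[Ru(CN)₆]⁴−: Each cyanide is −1; balancing the −4 overall charge requires Ru(II). Ruthenium is a group-8 element; Ru(II) is therefore d⁶. A 4d ion has a large Δₒ and is invariably low-spin. The d⁶ configuration leaves the e_g set evenly filled (or empty) — no strong Jahn–Teller driving force.

[Mn(ox)₃]³−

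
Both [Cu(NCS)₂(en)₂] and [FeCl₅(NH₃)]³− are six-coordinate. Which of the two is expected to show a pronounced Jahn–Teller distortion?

[Cu(NCS)₂(en)₂]

[Cu(NCS)₂(en)₂]: Each isothiocyanate is −1; ethylenediamine is neutral; balancing the 0 overall charge requires Cu(II). Copper is a group-11 element; Cu(II) is therefore d⁹. The t₂g⁶e_g³ configuration has an unevenly filled e_g set; the Jahn–Teller theorem predicts a tetragonal distortion (typically axial elongation) to lift the degeneracy.
[FeCl₅(NH₃)]³−: Summing ligand charges against the −3 overall charge gives an oxidation state of +2 for iron. Iron is a group-8 element; Fe(II) is therefore d⁶. Chloride is a weak-field ligand for a first-row metal, so the complex is high-spin. The d⁶ configuration leaves the e_g set evenly filled (or empty) — no strong Jahn–Teller driving force.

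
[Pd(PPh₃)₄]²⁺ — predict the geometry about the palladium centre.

square planar

Triphenylphosphine is neutral; balancing the +2 overall charge requires Pd(II).
Group 10 minus oxidation state 2 gives a d⁸ configuration.
Coordination number: 4.
A 4d d⁸ ion has a large crystal-field splitting; square planar leaves the high-energy d_{x²−y²} orbital empty and maximises CFSE.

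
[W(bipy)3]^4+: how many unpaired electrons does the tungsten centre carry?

2,2′-bipyridine is neutral; balancing the +4 overall charge requires W(IV).
W sits in group 6, so the d-electron count is 6 − 4 = 2.
Counting donor atoms: 3×2,2′-bipyridine (bidentate) → 6 donors. Coordination number = 6.
In an octahedral field the d² configuration is t₂g²e_g⁰ (only one arrangement possible), giving 2 unpaired electrons.

2 unpaired electrons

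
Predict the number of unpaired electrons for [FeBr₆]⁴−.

4

Ligand charges: each bromide is −1. With an overall charge of −4 the iron centre must be in the +2 oxidation state.
Iron is a group-8 element; Fe(II) is therefore d⁶.
The spin state decides the count: Bromide is a weak-field ligand for a first-row metal, so the complex is high-spin.
An octahedral high-spin d⁶ ion is t₂g⁴e_g², giving 4 unpaired electrons.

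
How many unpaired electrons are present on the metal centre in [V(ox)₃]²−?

1

Summing ligand charges against the −2 overall charge gives an oxidation state of +4 for vanadium.
V sits in group 5, so the d-electron count is 5 − 4 = 1.
Counting donor atoms: 3×oxalate (bidentate) → 6 donors. Coordination number = 6.
In an octahedral field the d¹ configuration is t₂g¹e_g⁰ (only one arrangement possible), giving 1 unpaired electron.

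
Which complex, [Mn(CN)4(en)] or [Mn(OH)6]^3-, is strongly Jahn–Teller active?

[Mn(OH)6]^3-

[Mn(CN)4(en)]: Each cyanide is −1; ethylenediamine is neutral; balancing the 0 overall charge requires Mn(IV). Group 7 minus oxidation state 4 gives a d³ configuration. The d³ configuration leaves the e_g set evenly filled (or empty) — no strong Jahn–Teller driving force.
[Mn(OH)6]^3-: Ligand charges: each hydroxide is −1. With an overall charge of −3 the manganese centre must be in the +3 oxidation state. Mn sits in group 7, so the d-electron count is 7 − 3 = 4. Hydroxide is a weak-field ligand for a first-row metal, so the complex is high-spin. The t₂g³e_g¹ (high-spin) configuration has an unevenly filled e_g set; the Jahn–Teller theorem predicts a tetragonal distortion (typically axial elongation) to lift the degeneracy.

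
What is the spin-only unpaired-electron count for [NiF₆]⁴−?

2 unpaired electrons

Summing ligand charges against the −4 overall charge gives an oxidation state of +2 for nickel.
Ni sits in group 10, so the d-electron count is 10 − 2 = 8.
In an octahedral field the d⁸ configuration is t₂g⁶e_g² (only one arrangement possible), giving 2 unpaired electrons.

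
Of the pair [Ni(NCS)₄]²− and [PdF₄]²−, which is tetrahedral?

For [Ni(NCS)₄]²−: Each isothiocyanate is −1; balancing the −2 overall charge requires Ni(II). Ni sits in group 10, so the d-electron count is 10 − 2 = 8. Isothiocyanate is a weak-field ligand. With weak-field ligands the CFSE gain from square planar is small, so a 3d d⁸ ion takes the sterically preferred tetrahedral geometry. → tetrahedral.
For [PdF₄]²−: Each fluoride is −1; balancing the −2 overall charge requires Pd(II). Group 10 minus oxidation state 2 gives a d⁸ configuration. A 4d d⁸ ion has a large crystal-field splitting; square planar leaves the high-energy d_{x²−y²} orbital empty and maximises CFSE. → square planar.

[Ni(NCS)₄]²−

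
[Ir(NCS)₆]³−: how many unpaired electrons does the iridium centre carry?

Each isothiocyanate is −1; balancing the −3 overall charge requires Ir(III).
Iridium is a group-9 element; Ir(III) is therefore d⁶.
The spin state decides the count: a 5d ion has a large Δₒ and is invariably low-spin.
An octahedral low-spin d⁶ ion is t₂g⁶e_g⁰, giving 0 unpaired electrons.

0 unpaired electrons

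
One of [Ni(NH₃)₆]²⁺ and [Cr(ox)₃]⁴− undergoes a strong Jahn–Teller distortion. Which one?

[Cr(ox)₃]⁴−

[Ni(NH₃)₆]²⁺: Ligand charges: ammonia is neutral. With an overall charge of +2 the nickel centre must be in the +2 oxidation state. Ni sits in group 10, so the d-electron count is 10 − 2 = 8. The d⁸ configuration leaves the e_g set evenly filled (or empty) — no strong Jahn–Teller driving force.
[Cr(ox)₃]⁴−: Each oxalate is −2; balancing the −4 overall charge requires Cr(II). Group 6 minus oxidation state 2 gives a d⁴ configuration. Oxalate is a weak-field ligand for a first-row metal, so the complex is high-spin. The t₂g³e_g¹ (high-spin) configuration has an unevenly filled e_g set; the Jahn–Teller theorem predicts a tetragonal distortion (typically axial elongation) to lift the degeneracy.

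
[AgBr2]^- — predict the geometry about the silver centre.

Summing ligand charges against the −1 overall charge gives an oxidation state of +1 for silver.
Silver is a group-11 element; Ag(I) is therefore d¹⁰.
Coordination number: 2.
A d¹⁰ ion with only two ligands adopts a linear arrangement (sp hybridisation; no CFSE preference).

linear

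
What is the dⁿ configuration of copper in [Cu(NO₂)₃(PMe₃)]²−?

d10

Summing ligand charges against the −2 overall charge gives an oxidation state of +1 for copper.
Copper is a group-11 element; Cu(I) is therefore d¹⁰.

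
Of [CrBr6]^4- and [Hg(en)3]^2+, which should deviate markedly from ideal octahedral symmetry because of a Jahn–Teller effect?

[CrBr6]^4-: Summing ligand charges against the −4 overall charge gives an oxidation state of +2 for chromium. Cr sits in group 6, so the d-electron count is 6 − 2 = 4. Bromide is a weak-field ligand for a first-row metal, so the complex is high-spin. The t₂g³e_g¹ (high-spin) configuration has an unevenly filled e_g set; the Jahn–Teller theorem predicts a tetragonal distortion (typically axial elongation) to lift the degeneracy.
[Hg(en)3]^2+: Summing ligand charges against the +2 overall charge gives an oxidation state of +2 for mercury. Group 12 minus oxidation state 2 gives a d¹⁰ configuration. The d¹⁰ configuration leaves the e_g set evenly filled (or empty) — no strong Jahn–Teller driving force.

[CrBr6]^4-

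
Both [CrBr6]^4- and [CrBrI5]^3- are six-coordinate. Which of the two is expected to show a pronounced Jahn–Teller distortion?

[CrBr6]^4-

[CrBr6]^4-: Ligand charges: each bromide is −1. With an overall charge of −4 the chromium centre must be in the +2 oxidation state. Chromium is a group-6 element; Cr(II) is therefore d⁴. Bromide is a weak-field ligand for a first-row metal, so the complex is high-spin. The t₂g³e_g¹ (high-spin) configuration has an unevenly filled e_g set; the Jahn–Teller theorem predicts a tetragonal distortion (typically axial elongation) to lift the degeneracy.
[CrBrI5]^3-: Ligand charges: each bromide is −1; each iodide is −1. With an overall charge of −3 the chromium centre must be in the +3 oxidation state. Chromium is a group-6 element; Cr(III) is therefore d³. The d³ configuration leaves the e_g set evenly filled (or empty) — no strong Jahn–Teller driving force.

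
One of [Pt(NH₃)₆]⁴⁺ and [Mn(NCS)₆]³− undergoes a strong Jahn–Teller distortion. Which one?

[Mn(NCS)₆]³−

[Pt(NH₃)₆]⁴⁺: Ammonia is neutral; balancing the +4 overall charge requires Pt(IV). Pt sits in group 10, so the d-electron count is 10 − 4 = 6. A 5d ion has a large Δₒ and is invariably low-spin. The d⁶ configuration leaves the e_g set evenly filled (or empty) — no strong Jahn–Teller driving force.
[Mn(NCS)₆]³−: Each isothiocyanate is −1; balancing the −3 overall charge requires Mn(III). Manganese is a group-7 element; Mn(III) is therefore d⁴. Isothiocyanate is a weak-field ligand for a first-row metal, so the complex is high-spin. The t₂g³e_g¹ (high-spin) configuration has an unevenly filled e_g set; the Jahn–Teller theorem predicts a tetragonal distortion (typically axial elongation) to lift the degeneracy.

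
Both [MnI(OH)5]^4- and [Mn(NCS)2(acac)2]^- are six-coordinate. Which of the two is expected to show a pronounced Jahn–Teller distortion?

[Mn(NCS)2(acac)2]^-

[MnI(OH)5]^4-: Each iodide is −1; each hydroxide is −1; balancing the −4 overall charge requires Mn(II). Manganese is a group-7 element; Mn(II) is therefore d⁵. Hydroxide and iodide are weak-field ligands for a first-row metal, so the complex is high-spin. The d⁵ configuration leaves the e_g set evenly filled (or empty) — no strong Jahn–Teller driving force.
[Mn(NCS)2(acac)2]^-: Ligand charges: each isothiocyanate is −1; each acetylacetonate is −1. With an overall charge of −1 the manganese centre must be in the +3 oxidation state. Group 7 minus oxidation state 3 gives a d⁴ configuration. Acetylacetonate and isothiocyanate are weak-field ligands for a first-row metal, so the complex is high-spin. The t₂g³e_g¹ (high-spin) configuration has an unevenly filled e_g set; the Jahn–Teller theorem predicts a tetragonal distortion (typically axial elongation) to lift the degeneracy.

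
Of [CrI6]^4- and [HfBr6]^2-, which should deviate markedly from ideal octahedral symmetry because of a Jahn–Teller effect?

[CrI6]^4-

[CrI6]^4-: Summing ligand charges against the −4 overall charge gives an oxidation state of +2 for chromium. Group 6 minus oxidation state 2 gives a d⁴ configuration. Iodide is a weak-field ligand for a first-row metal, so the complex is high-spin. The t₂g³e_g¹ (high-spin) configuration has an unevenly filled e_g set; the Jahn–Teller theorem predicts a tetragonal distortion (typically axial elongation) to lift the degeneracy.
[HfBr6]^2-: Each bromide is −1; balancing the −2 overall charge requires Hf(IV). Hafnium is a group-4 element; Hf(IV) is therefore d⁰. The d⁰ configuration leaves the e_g set evenly filled (or empty) — no strong Jahn–Teller driving force.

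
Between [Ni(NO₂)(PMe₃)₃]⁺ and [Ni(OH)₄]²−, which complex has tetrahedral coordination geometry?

[Ni(OH)₄]²−

For [Ni(NO₂)(PMe₃)₃]⁺: Each nitro (N-bound nitrite) is −1; trimethylphosphine is neutral; balancing the +1 overall charge requires Ni(II). Ni sits in group 10, so the d-electron count is 10 − 2 = 8. Nitro (N-bound nitrite) and trimethylphosphine are strong-field ligands (high in the spectrochemical series). A 3d d⁸ ion with strong-field ligands gains enough CFSE to favour square planar over tetrahedral. → square planar.
For [Ni(OH)₄]²−: Ligand charges: each hydroxide is −1. With an overall charge of −2 the nickel centre must be in the +2 oxidation state. Nickel is a group-10 element; Ni(II) is therefore d⁸. Hydroxide is a weak-field ligand. With weak-field ligands the CFSE gain from square planar is small, so a 3d d⁸ ion takes the sterically preferred tetrahedral geometry. → tetrahedral.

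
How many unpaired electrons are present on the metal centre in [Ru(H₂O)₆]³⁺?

Ligand charges: water is neutral. With an overall charge of +3 the ruthenium centre must be in the +3 oxidation state.
Ruthenium is a group-8 element; Ru(III) is therefore d⁵.
The spin state decides the count: a 4d ion has a large Δₒ and is invariably low-spin.
An octahedral low-spin d⁵ ion is t₂g⁵e_g⁰, giving 1 unpaired electron.

1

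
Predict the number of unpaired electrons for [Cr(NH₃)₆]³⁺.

3 unpaired electrons

Ammonia is neutral; balancing the +3 overall charge requires Cr(III).
Cr sits in group 6, so the d-electron count is 6 − 3 = 3.
In an octahedral field the d³ configuration is t₂g³e_g⁰ (only one arrangement possible), giving 3 unpaired electrons.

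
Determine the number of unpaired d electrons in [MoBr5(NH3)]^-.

2

Ligand charges: each bromide is −1; ammonia is neutral. With an overall charge of −1 the molybdenum centre must be in the +4 oxidation state.
Group 6 minus oxidation state 4 gives a d² configuration.
In an octahedral field the d² configuration is t₂g²e_g⁰ (only one arrangement possible), giving 2 unpaired electrons.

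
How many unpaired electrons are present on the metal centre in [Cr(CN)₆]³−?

Each cyanide is −1; balancing the −3 overall charge requires Cr(III).
Cr sits in group 6, so the d-electron count is 6 − 3 = 3.
In an octahedral field the d³ configuration is t₂g³e_g⁰ (only one arrangement possible), giving 3 unpaired electrons.

3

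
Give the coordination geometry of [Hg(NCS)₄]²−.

Summing ligand charges against the −2 overall charge gives an oxidation state of +2 for mercury.
Mercury is a group-12 element; Hg(II) is therefore d¹⁰.
With 4 monodentate ligands the coordination number is 4.
A d¹⁰ ion has no crystal-field stabilisation preference between square planar and tetrahedral, so four ligands adopt the sterically favoured tetrahedral geometry.

tetrahedral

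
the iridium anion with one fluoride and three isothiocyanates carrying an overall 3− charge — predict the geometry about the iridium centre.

square planar

Ligand charges: each fluoride is −1; each isothiocyanate is −1. With an overall charge of −3 the iridium centre must be in the +1 oxidation state.
Iridium is a group-9 element; Ir(I) is therefore d⁸.
Coordination number: 4.
A 5d d⁸ ion has a large crystal-field splitting; square planar leaves the high-energy d_{x²−y²} orbital empty and maximises CFSE.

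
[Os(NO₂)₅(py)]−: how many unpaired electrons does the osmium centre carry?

2 unpaired electrons

Summing ligand charges against the −1 overall charge gives an oxidation state of +4 for osmium.
Osmium is a group-8 element; Os(IV) is therefore d⁴.
The spin state decides the count: a 5d ion has a large Δₒ and is invariably low-spin.
An octahedral low-spin d⁴ ion is t₂g⁴e_g⁰, giving 2 unpaired electrons.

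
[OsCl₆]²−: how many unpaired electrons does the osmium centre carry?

2 unpaired electrons

Each chloride is −1; balancing the −2 overall charge requires Os(IV).
Group 8 minus oxidation state 4 gives a d⁴ configuration.
The spin state decides the count: a 5d ion has a large Δₒ and is invariably low-spin.
An octahedral low-spin d⁴ ion is t₂g⁴e_g⁰, giving 2 unpaired electrons.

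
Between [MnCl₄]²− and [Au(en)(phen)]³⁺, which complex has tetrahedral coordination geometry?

For [MnCl₄]²−: Each chloride is −1; balancing the −2 overall charge requires Mn(II). Manganese is a group-7 element; Mn(II) is therefore d⁵. A high-spin d⁵ ion has zero CFSE in either geometry, so four ligands adopt the sterically favoured tetrahedral geometry. → tetrahedral.
For [Au(en)(phen)]³⁺: Ethylenediamine is neutral; 1,10-phenanthroline is neutral; balancing the +3 overall charge requires Au(III). Au sits in group 11, so the d-electron count is 11 − 3 = 8. A 5d d⁸ ion has a large crystal-field splitting; square planar leaves the high-energy d_{x²−y²} orbital empty and maximises CFSE. → square planar.

[MnCl₄]²−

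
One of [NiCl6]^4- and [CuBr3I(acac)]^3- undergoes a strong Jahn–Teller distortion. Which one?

[NiCl6]^4-: Ligand charges: each chloride is −1. With an overall charge of −4 the nickel centre must be in the +2 oxidation state. Ni sits in group 10, so the d-electron count is 10 − 2 = 8. The d⁸ configuration leaves the e_g set evenly filled (or empty) — no strong Jahn–Teller driving force.
[CuBr3I(acac)]^3-: Summing ligand charges against the −3 overall charge gives an oxidation state of +2 for copper. Cu sits in group 11, so the d-electron count is 11 − 2 = 9. The t₂g⁶e_g³ configuration has an unevenly filled e_g set; the Jahn–Teller theorem predicts a tetragonal distortion (typically axial elongation) to lift the degeneracy.

[CuBr3I(acac)]^3-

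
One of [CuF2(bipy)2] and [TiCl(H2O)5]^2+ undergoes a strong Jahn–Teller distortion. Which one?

[CuF2(bipy)2]

[CuF2(bipy)2]: Summing ligand charges against the 0 overall charge gives an oxidation state of +2 for copper. Group 11 minus oxidation state 2 gives a d⁹ configuration. The t₂g⁶e_g³ configuration has an unevenly filled e_g set; the Jahn–Teller theorem predicts a tetragonal distortion (typically axial elongation) to lift the degeneracy.
[TiCl(H2O)5]^2+: Ligand charges: each chloride is −1; water is neutral. With an overall charge of +2 the titanium centre must be in the +3 oxidation state. Titanium is a group-4 element; Ti(III) is therefore d¹. The d¹ configuration leaves the e_g set evenly filled (or empty) — no strong Jahn–Teller driving force.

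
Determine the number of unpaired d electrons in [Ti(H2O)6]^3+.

1 unpaired electron

Water is neutral; balancing the +3 overall charge requires Ti(III).
Ti sits in group 4, so the d-electron count is 4 − 3 = 1.
In an octahedral field the d¹ configuration is t₂g¹e_g⁰ (only one arrangement possible), giving 1 unpaired electron.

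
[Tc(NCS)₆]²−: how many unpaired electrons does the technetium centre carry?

Summing ligand charges against the −2 overall charge gives an oxidation state of +4 for technetium.
Technetium is a group-7 element; Tc(IV) is therefore d³.
In an octahedral field the d³ configuration is t₂g³e_g⁰ (only one arrangement possible), giving 3 unpaired electrons.

3 unpaired electrons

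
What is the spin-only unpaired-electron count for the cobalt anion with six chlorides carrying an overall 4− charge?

3

Summing ligand charges against the −4 overall charge gives an oxidation state of +2 for cobalt.
Group 9 minus oxidation state 2 gives a d⁷ configuration.
The spin state decides the count: Chloride is a weak-field ligand for a first-row metal, so the complex is high-spin.
An octahedral high-spin d⁷ ion is t₂g⁵e_g², giving 3 unpaired electrons.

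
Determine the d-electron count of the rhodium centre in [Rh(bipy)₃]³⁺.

d⁶

Summing ligand charges against the +3 overall charge gives an oxidation state of +3 for rhodium.
Group 9 minus oxidation state 3 gives a d⁶ configuration.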